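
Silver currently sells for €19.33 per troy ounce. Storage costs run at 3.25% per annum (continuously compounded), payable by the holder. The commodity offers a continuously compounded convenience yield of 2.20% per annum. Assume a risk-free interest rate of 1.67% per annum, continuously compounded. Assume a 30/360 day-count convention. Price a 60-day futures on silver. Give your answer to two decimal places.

Net carry = r + u − y = 0.0167 + 0.0325 − 0.0220 = 0.0272
F = S·e^((r+u−y)T) = 19.33 · e^(0.0272 × 60/360) = 19.33 · e^0.004533
= 19.33 × 1.004543 = €19.42 per troy ounce

€19.42 per troy ounce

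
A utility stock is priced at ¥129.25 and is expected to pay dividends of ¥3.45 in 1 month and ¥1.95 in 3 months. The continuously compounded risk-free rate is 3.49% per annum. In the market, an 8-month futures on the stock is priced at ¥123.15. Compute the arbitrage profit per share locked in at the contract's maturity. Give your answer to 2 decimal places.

PV(dividends) I = 3.45·e^(−0.0349·1/12) + 1.95·e^(−0.0349·3/12) = 5.3730
Fair futures F* = (S − I)·e^(rT) = (129.25 − 5.3730)·e^0.023267 = 123.8770 × 1.023540 = 126.7931
Market ¥123.15 < fair 126.7931: forward underpriced → reverse cash-and-carry (short the stock, invest proceeds at r, pay the dividends, go long the forward).
Profit at T = |F_mkt − F*| = |123.15 − 126.7931| = ¥3.64 per share

¥3.64 per share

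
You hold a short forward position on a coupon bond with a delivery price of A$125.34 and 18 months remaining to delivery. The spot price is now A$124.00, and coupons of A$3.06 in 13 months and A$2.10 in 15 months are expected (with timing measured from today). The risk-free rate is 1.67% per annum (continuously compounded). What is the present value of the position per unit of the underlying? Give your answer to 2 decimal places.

PV(remaining coupons) I = 3.06·e^(−0.0167·13/12) + 2.10·e^(−0.0167·15/12) = 5.0618
Current forward F = (S − I)·e^(rT) = (124.00 − 5.0618)·e^(0.0167·18/12) = 118.9382 × 1.025366 = 121.9552
Value (long) = (F − K)·e^(−rT) = (121.9552 − 125.34) × 0.975261 = -3.3011
Short position value = −(long value) = A$3.30

A$3.30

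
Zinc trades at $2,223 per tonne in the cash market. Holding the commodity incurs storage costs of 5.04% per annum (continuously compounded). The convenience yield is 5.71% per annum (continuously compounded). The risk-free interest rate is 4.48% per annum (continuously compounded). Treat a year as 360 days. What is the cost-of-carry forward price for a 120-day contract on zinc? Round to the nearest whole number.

$2,251 per tonne

Net carry = r + u − y = 0.0448 + 0.0504 − 0.0571 = 0.0381
F = S·e^((r+u−y)T) = 2223 · e^(0.0381 × 120/360) = 2223 · e^0.012700
= 2223 × 1.012781 = $2,251 per tonne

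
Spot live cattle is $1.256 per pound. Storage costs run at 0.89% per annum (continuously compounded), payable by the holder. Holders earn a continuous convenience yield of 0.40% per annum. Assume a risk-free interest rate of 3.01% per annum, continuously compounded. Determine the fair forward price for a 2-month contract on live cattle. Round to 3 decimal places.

Net carry = r + u − y = 0.0301 + 0.0089 − 0.0040 = 0.0350
F = S·e^((r+u−y)T) = 1.256 · e^(0.0350 × 2/12) = 1.256 · e^0.005833
= 1.256 × 1.005850 = $1.263 per pound

$1.263 per pound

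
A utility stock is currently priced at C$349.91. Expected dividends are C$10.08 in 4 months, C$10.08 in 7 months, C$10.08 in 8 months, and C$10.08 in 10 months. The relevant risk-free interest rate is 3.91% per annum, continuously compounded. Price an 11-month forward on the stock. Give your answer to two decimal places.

PV(dividends) I = 10.08·e^(−0.0391·4/12) + 10.08·e^(−0.0391·7/12) + 10.08·e^(−0.0391·8/12) + 10.08·e^(−0.0391·10/12)
I = 9.9495 + 9.8527 + 9.8206 + 9.7569 = 39.3797
F = (S − I)·e^(rT) = (349.91 − 39.3797) · e^(0.0391·11/12)
= 310.5303 · e^0.035842 = 310.5303 × 1.036492 = C$321.86

C$321.86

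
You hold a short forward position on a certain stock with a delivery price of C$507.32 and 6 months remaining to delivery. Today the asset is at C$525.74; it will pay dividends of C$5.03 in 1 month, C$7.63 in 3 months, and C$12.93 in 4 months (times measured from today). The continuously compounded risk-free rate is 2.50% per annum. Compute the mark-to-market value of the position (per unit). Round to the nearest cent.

PV(remaining dividends) I = 5.03·e^(−0.0250·1/12) + 7.63·e^(−0.0250·3/12) + 12.93·e^(−0.0250·4/12) = 25.4247
Current forward F = (S − I)·e^(rT) = (525.74 − 25.4247)·e^(0.0250·6/12) = 500.3153 × 1.012578 = 506.6083
Value (long) = (F − K)·e^(−rT) = (506.6083 − 507.32) × 0.987578 = -0.7029
Short position value = −(long value) = C$0.70

C$0.70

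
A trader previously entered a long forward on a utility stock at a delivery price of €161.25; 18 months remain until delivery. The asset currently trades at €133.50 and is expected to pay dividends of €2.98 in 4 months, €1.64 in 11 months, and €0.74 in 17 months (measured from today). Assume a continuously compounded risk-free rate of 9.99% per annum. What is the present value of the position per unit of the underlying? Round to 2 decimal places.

-€10.33

PV(remaining dividends) I = 2.98·e^(−0.0999·4/12) + 1.64·e^(−0.0999·11/12) + 0.74·e^(−0.0999·17/12) = 5.0212
Current forward F = (S − I)·e^(rT) = (133.50 − 5.0212)·e^(0.0999·18/12) = 128.4788 × 1.161660 = 149.2487
Value (long) = (F − K)·e^(−rT) = (149.2487 − 161.25) × 0.860837 = -10.3312
Value = -€10.33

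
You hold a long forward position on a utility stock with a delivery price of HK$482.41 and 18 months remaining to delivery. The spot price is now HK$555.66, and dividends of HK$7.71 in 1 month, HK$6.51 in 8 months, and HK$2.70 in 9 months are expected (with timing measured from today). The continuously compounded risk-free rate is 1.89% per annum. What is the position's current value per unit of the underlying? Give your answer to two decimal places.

HK$69.95

PV(remaining dividends) I = 7.71·e^(−0.0189·1/12) + 6.51·e^(−0.0189·8/12) + 2.70·e^(−0.0189·9/12) = 16.7884
Current forward F = (S − I)·e^(rT) = (555.66 − 16.7884)·e^(0.0189·18/12) = 538.8716 × 1.028756 = 554.3674
Value (long) = (F − K)·e^(−rT) = (554.3674 − 482.41) × 0.972048 = 69.9460
Value = HK$69.95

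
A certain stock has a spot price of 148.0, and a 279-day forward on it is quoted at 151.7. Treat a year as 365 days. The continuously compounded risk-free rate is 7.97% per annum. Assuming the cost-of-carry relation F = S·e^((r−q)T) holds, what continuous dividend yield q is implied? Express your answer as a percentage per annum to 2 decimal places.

4.74%

From F = S·e^((r−q)T): (r − q) = ln(F/S)/T
ln(151.7/148.0) = ln(1.025000) = 0.024693
(r − q) = 0.024693 / (279/365) = 0.032304
q = r − ln(F/S)/T = 0.0797 − 0.032304 = 0.047396
q = 4.74%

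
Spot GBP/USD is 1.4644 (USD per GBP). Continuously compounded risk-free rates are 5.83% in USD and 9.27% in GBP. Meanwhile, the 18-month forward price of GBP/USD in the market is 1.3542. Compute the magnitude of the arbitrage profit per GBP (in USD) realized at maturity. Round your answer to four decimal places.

Fair forward: F* = S·e^(carry·T), with carry = (r_USD − r_GBP) = 0.0583 − 0.0927 = -0.0344
F* = 1.4644 · e^(-0.0344 × 18/12) = 1.4644 · e^-0.051600 = 1.4644 × 0.949709 = 1.3908
Market 1.3542 < fair 1.3908: forward underpriced → reverse cash-and-carry (short spot, go long the forward).
At maturity, profit = |F_mkt − F*| = |1.3542 − 1.3908| = 0.0366 per GBP (in USD)

0.0366 per GBP (in USD)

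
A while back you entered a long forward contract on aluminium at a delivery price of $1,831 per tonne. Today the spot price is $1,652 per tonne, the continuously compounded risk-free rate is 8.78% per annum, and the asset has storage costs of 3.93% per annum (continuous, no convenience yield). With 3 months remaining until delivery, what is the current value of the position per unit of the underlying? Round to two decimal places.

-$122.94 per tonne

Current fair forward for the remaining 3 months: F = S·e^((r + u)·T), (r + u) = 0.0878 + 0.0393 = 0.1271
F = 1652 · e^(0.1271 × 3/12) = 1652 × 1.03228522 = 1705.3352
Value of long forward = (F − K)·e^(−rT) = (1705.3352 − 1831) · e^(−0.0878·3/12)
= -125.6648 × 0.97828915 = -122.94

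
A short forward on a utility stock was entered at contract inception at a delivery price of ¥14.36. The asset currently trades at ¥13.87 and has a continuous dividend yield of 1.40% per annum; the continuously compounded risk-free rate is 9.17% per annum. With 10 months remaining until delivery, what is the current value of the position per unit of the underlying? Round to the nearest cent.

Current fair forward for the remaining 10 months: F = S·e^((r − q)·T), (r − q) = 0.0917 − 0.0140 = 0.0777
F = 13.87 · e^(0.0777 × 10/12) = 13.87 × 1.066892 = 14.7978
Value of long forward = (F − K)·e^(−rT) = (14.7978 − 14.36) · e^(−0.0917·10/12)
= 0.4378 × 0.926430 = 0.41
Short position value = −(long value) = -¥0.41

-¥0.41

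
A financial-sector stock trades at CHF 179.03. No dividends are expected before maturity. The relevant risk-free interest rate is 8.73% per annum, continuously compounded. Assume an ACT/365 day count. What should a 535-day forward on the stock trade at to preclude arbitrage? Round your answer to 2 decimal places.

CHF 203.47

F = S·e^(rT) = 179.03 · e^(0.0873 × 535/365)
= 179.03 · e^0.127960 = 179.03 × 1.136508
F = CHF 203.47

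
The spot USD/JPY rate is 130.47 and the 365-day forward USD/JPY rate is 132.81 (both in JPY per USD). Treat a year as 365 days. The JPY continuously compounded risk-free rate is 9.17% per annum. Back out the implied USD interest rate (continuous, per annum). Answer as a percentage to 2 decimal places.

7.39%

F = S·e^((r_JPY − r_USD)T) ⇒ r_USD = r_JPY − ln(F/S)/T
ln(132.81/130.47) = 0.017776; /(365/365) = 0.017776
r_USD = 0.0917 − 0.017776 = 0.073924
r_USD = 7.39%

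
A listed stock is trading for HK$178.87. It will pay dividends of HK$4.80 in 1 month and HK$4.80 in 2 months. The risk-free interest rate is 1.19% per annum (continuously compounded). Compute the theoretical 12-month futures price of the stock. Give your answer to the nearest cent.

HK$171.31

PV(dividends) I = 4.80·e^(−0.0119·1/12) + 4.80·e^(−0.0119·2/12)
I = 4.7952 + 4.7905 = 9.5857
F = (S − I)·e^(rT) = (178.87 − 9.5857) · e^(0.0119·12/12)
= 169.2843 · e^0.011900 = 169.2843 × 1.011971 = HK$171.31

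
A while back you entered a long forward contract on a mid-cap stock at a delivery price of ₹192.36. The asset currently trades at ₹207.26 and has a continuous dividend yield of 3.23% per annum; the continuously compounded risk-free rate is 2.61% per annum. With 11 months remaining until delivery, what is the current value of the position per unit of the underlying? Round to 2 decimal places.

₹13.40

Current fair forward for the remaining 11 months: F = S·e^((r − q)·T), (r − q) = 0.0261 − 0.0323 = -0.0062
F = 207.26 · e^(-0.0062 × 11/12) = 207.26 × 0.994333 = 206.0855
Value of long forward = (F − K)·e^(−rT) = (206.0855 − 192.36) · e^(−0.0261·11/12)
= 13.7255 × 0.976359 = 13.40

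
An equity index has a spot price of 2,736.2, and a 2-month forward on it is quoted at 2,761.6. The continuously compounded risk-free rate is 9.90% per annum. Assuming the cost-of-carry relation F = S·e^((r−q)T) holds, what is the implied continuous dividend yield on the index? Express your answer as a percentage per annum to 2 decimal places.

4.36%

From F = S·e^((r−q)T): (r − q) = ln(F/S)/T
ln(2761.6/2736.2) = ln(1.009283) = 0.009240
(r − q) = 0.009240 / (2/12) = 0.055440
q = r − ln(F/S)/T = 0.0990 − 0.055440 = 0.043560
q = 4.36%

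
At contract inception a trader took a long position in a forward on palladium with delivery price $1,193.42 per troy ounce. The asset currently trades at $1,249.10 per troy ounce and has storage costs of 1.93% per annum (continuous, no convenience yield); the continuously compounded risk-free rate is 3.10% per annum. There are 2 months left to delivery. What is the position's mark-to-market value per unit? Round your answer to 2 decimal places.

$65.85 per troy ounce

Current fair forward for the remaining 2 months: F = S·e^((r + u)·T), (r + u) = 0.0310 + 0.0193 = 0.0503
F = 1249.10 · e^(0.0503 × 2/12) = 1249.10 × 1.00841857 = 1259.6156
Value of long forward = (F − K)·e^(−rT) = (1259.6156 − 1193.42) · e^(−0.0310·2/12)
= 66.1956 × 0.99484666 = 65.85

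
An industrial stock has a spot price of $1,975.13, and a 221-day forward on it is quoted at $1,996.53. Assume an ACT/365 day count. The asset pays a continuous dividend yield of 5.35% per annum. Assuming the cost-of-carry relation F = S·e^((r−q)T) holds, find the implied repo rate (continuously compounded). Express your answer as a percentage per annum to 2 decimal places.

From F = S·e^((r−q)T): (r − q) = ln(F/S)/T
ln(1996.53/1975.13) = ln(1.010835) = 0.010777
(r − q) = 0.010777 / (221/365) = 0.017799
r = ln(F/S)/T + q = 0.017799 + 0.0535 = 0.071299
r = 7.13%

7.13%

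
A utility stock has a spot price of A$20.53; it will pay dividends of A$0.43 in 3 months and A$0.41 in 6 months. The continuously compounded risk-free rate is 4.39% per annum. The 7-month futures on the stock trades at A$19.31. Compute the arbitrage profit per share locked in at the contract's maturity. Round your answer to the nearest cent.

A$0.90 per share

PV(dividends) I = 0.43·e^(−0.0439·3/12) + 0.41·e^(−0.0439·6/12) = 0.8264
Fair futures F* = (S − I)·e^(rT) = (20.53 − 0.8264)·e^0.025608 = 19.7036 × 1.025939 = 20.2147
Market A$19.31 < fair 20.2147: forward underpriced → reverse cash-and-carry (short the stock, invest proceeds at r, pay the dividends, go long the forward).
Profit at T = |F_mkt − F*| = |19.31 − 20.2147| = A$0.90 per share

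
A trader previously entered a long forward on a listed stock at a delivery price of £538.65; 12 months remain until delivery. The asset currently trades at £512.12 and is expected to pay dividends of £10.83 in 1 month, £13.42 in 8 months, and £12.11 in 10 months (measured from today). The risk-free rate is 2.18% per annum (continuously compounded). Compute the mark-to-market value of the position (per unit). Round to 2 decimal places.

-£50.84

PV(remaining dividends) I = 10.83·e^(−0.0218·1/12) + 13.42·e^(−0.0218·8/12) + 12.11·e^(−0.0218·10/12) = 35.9287
Current forward F = (S − I)·e^(rT) = (512.12 − 35.9287)·e^(0.0218·12/12) = 476.1913 × 1.022039 = 486.6861
Value (long) = (F − K)·e^(−rT) = (486.6861 − 538.65) × 0.978436 = -50.8434
Value = -£50.84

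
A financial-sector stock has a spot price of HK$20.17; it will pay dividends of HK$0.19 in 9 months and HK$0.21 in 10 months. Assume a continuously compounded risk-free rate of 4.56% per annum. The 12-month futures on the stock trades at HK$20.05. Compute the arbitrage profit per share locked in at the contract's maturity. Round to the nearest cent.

PV(dividends) I = 0.19·e^(−0.0456·9/12) + 0.21·e^(−0.0456·10/12) = 0.3858
Fair futures F* = (S − I)·e^(rT) = (20.17 − 0.3858)·e^0.045600 = 19.7842 × 1.046656 = 20.7073
Market HK$20.05 < fair 20.7073: forward underpriced → reverse cash-and-carry (short the stock, invest proceeds at r, pay the dividends, go long the forward).
Profit at T = |F_mkt − F*| = |20.05 − 20.7073| = HK$0.66 per share

HK$0.66 per share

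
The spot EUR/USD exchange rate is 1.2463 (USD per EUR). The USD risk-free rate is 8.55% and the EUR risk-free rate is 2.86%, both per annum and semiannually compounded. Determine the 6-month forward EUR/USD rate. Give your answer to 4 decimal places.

By covered interest parity, F = S · (1+r_USD/2)^(2T) / (1+r_EUR/2)^(2T)
= 1.2463 × 1.042750 / 1.014300 = 1.2463 × 1.028049
F = 1.2813 USD per EUR

1.2813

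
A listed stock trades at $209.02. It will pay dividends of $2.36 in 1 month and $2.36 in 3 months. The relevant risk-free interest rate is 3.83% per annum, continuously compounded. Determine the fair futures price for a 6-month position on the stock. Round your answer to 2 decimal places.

PV(dividends) I = 2.36·e^(−0.0383·1/12) + 2.36·e^(−0.0383·3/12)
I = 2.3525 + 2.3375 = 4.6900
F = (S − I)·e^(rT) = (209.02 − 4.6900) · e^(0.0383·6/12)
= 204.3300 · e^0.019150 = 204.3300 × 1.019335 = $208.28

$208.28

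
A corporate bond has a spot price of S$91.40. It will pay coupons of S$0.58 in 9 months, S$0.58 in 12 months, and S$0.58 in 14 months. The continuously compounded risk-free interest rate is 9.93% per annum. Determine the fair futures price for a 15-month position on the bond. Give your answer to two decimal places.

PV(coupons) I = 0.58·e^(−0.0993·9/12) + 0.58·e^(−0.0993·12/12) + 0.58·e^(−0.0993·14/12)
I = 0.5384 + 0.5252 + 0.5166 = 1.5802
F = (S − I)·e^(rT) = (91.40 − 1.5802) · e^(0.0993·15/12)
= 89.8198 · e^0.124125 = 89.8198 × 1.132157 = S$101.69

S$101.69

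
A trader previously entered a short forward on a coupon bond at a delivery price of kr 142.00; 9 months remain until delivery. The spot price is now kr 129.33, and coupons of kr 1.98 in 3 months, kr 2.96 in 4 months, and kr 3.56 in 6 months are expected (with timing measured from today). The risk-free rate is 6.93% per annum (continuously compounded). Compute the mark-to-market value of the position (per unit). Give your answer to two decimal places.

PV(remaining coupons) I = 1.98·e^(−0.0693·3/12) + 2.96·e^(−0.0693·4/12) + 3.56·e^(−0.0693·6/12) = 8.2772
Current forward F = (S − I)·e^(rT) = (129.33 − 8.2772)·e^(0.0693·9/12) = 121.0528 × 1.053349 = 127.5108
Value (long) = (F − K)·e^(−rT) = (127.5108 − 142.00) × 0.949353 = -13.7554
Short position value = −(long value) = kr 13.76

kr 13.76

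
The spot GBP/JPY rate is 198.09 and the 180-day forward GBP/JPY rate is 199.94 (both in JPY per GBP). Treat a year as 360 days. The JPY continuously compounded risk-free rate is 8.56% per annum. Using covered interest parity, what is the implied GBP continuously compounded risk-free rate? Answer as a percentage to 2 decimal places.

F = S·e^((r_JPY − r_GBP)T) ⇒ r_GBP = r_JPY − ln(F/S)/T
ln(199.94/198.09) = 0.009296; /(180/360) = 0.018592
r_GBP = 0.0856 − 0.018592 = 0.067008
r_GBP = 6.70%

6.70%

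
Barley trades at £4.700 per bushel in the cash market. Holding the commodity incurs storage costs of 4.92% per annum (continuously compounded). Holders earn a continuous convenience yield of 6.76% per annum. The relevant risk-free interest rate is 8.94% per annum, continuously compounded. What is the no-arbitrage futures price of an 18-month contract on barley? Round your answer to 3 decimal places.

£5.228 per bushel

Net carry = r + u − y = 0.0894 + 0.0492 − 0.0676 = 0.0710
F = S·e^((r+u−y)T) = 4.700 · e^(0.0710 × 18/12) = 4.700 · e^0.106500
= 4.700 × 1.112378 = £5.228 per bushel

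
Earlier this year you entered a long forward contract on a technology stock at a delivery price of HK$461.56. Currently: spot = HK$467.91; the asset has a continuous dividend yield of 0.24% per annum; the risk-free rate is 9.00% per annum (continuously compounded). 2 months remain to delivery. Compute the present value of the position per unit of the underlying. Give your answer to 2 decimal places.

HK$13.03

Current fair forward for the remaining 2 months: F = S·e^((r − q)·T), (r − q) = 0.0900 − 0.0024 = 0.0876
F = 467.91 · e^(0.0876 × 2/12) = 467.91 × 1.014707 = 474.7916
Value of long forward = (F − K)·e^(−rT) = (474.7916 − 461.56) · e^(−0.0900·2/12)
= 13.2316 × 0.985112 = 13.03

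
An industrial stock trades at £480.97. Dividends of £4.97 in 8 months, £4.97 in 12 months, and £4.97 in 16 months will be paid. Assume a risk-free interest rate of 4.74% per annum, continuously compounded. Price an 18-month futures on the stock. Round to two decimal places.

PV(dividends) I = 4.97·e^(−0.0474·8/12) + 4.97·e^(−0.0474·12/12) + 4.97·e^(−0.0474·16/12)
I = 4.8154 + 4.7399 + 4.6656 = 14.2209
F = (S − I)·e^(rT) = (480.97 − 14.2209) · e^(0.0474·18/12)
= 466.7491 · e^0.071100 = 466.7491 × 1.073689 = £501.14

£501.14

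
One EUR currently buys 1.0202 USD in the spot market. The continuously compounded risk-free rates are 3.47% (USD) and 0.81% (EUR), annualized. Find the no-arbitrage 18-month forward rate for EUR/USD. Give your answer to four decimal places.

F = S·e^((r_USD − r_EUR)T) = 1.0202 · e^((0.0347 − 0.0081) × 18/12)
= 1.0202 · e^0.039900 = 1.0202 × 1.040707
F = 1.0617 USD per EUR

1.0617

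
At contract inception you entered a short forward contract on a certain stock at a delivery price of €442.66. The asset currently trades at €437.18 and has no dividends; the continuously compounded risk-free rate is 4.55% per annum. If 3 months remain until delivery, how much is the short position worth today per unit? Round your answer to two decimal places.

Current fair forward for the remaining 3 months: F = S·e^(r·T), r = 0.0455
F = 437.18 · e^(0.0455 × 3/12) = 437.18 × 1.011440 = 442.1813
Value of long forward = (F − K)·e^(−rT) = (442.1813 − 442.66) · e^(−0.0455·3/12)
= -0.4787 × 0.988689 = -0.47
Short position value = −(long value) = €0.47

€0.47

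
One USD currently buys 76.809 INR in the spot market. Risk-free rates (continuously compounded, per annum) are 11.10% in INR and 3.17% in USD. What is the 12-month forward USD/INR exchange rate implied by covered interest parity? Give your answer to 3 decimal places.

83.148

F = S·e^((r_INR − r_USD)T) = 76.809 · e^((0.1110 − 0.0317) × 12/12)
= 76.809 · e^0.079300 = 76.809 × 1.082529
F = 83.148 INR per USD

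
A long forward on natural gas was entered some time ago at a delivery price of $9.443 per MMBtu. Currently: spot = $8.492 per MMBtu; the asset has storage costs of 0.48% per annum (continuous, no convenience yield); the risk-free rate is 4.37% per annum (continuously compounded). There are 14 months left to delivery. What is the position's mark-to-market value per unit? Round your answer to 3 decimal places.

Current fair forward for the remaining 14 months: F = S·e^((r + u)·T), (r + u) = 0.0437 + 0.0048 = 0.0485
F = 8.492 · e^(0.0485 × 14/12) = 8.492 × 1.058215 = 8.9864
Value of long forward = (F − K)·e^(−rT) = (8.9864 − 9.443) · e^(−0.0437·14/12)
= -0.4566 × 0.950295 = -0.434

-$0.434 per MMBtu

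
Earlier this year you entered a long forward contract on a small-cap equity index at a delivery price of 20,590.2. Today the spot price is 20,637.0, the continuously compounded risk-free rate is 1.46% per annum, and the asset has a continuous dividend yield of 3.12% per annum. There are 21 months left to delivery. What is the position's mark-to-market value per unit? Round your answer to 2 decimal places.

Current fair forward for the remaining 21 months: F = S·e^((r − q)·T), (r − q) = 0.0146 − 0.0312 = -0.0166
F = 20637.0 · e^(-0.0166 × 21/12) = 20637.0 × 0.97136789 = 20046.1191
Value of long forward = (F − K)·e^(−rT) = (20046.1191 − 20590.2) · e^(−0.0146·21/12)
= -544.0809 × 0.97477364 = -530.36

-530.36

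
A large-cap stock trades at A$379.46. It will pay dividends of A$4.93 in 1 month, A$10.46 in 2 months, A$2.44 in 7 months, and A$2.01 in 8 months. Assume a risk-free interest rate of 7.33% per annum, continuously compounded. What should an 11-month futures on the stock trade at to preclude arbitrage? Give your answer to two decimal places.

A$384.99

PV(dividends) I = 4.93·e^(−0.0733·1/12) + 10.46·e^(−0.0733·2/12) + 2.44·e^(−0.0733·7/12) + 2.01·e^(−0.0733·8/12)
I = 4.9000 + 10.3330 + 2.3379 + 1.9141 = 19.4850
F = (S − I)·e^(rT) = (379.46 − 19.4850) · e^(0.0733·11/12)
= 359.9750 · e^0.067192 = 359.9750 × 1.069501 = A$384.99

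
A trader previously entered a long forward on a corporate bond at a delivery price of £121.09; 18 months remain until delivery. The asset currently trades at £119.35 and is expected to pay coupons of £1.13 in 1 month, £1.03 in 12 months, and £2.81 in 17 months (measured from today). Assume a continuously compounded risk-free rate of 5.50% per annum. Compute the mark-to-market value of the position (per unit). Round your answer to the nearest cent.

£3.15

PV(remaining coupons) I = 1.13·e^(−0.0550·1/12) + 1.03·e^(−0.0550·12/12) + 2.81·e^(−0.0550·17/12) = 4.6991
Current forward F = (S − I)·e^(rT) = (119.35 − 4.6991)·e^(0.0550·18/12) = 114.6509 × 1.085999 = 124.5108
Value (long) = (F − K)·e^(−rT) = (124.5108 − 121.09) × 0.920811 = 3.1499
Value = £3.15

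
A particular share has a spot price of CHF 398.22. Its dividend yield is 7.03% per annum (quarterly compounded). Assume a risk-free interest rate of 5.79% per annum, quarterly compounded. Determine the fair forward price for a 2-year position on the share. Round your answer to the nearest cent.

CHF 388.62

F = S · (1+r/4)^(4T) / (1+q/4)^(4T)
= 398.22 × 1.121840 / 1.149559 = 398.22 × 0.975887
F = CHF 388.62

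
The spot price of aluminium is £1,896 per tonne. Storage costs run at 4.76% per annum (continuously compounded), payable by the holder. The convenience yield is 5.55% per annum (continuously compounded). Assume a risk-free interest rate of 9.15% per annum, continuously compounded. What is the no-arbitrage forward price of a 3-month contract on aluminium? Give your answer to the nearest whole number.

£1,936 per tonne

Net carry = r + u − y = 0.0915 + 0.0476 − 0.0555 = 0.0836
F = S·e^((r+u−y)T) = 1896 · e^(0.0836 × 3/12) = 1896 · e^0.020900
= 1896 × 1.021120 = £1,936 per tonne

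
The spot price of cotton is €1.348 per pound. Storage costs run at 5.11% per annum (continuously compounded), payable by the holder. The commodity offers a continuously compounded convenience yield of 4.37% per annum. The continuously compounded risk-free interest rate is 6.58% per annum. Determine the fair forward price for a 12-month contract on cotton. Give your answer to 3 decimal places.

€1.450 per pound

Net carry = r + u − y = 0.0658 + 0.0511 − 0.0437 = 0.0732
F = S·e^((r+u−y)T) = 1.348 · e^(0.0732 × 12/12) = 1.348 · e^0.073200
= 1.348 × 1.075946 = €1.450 per pound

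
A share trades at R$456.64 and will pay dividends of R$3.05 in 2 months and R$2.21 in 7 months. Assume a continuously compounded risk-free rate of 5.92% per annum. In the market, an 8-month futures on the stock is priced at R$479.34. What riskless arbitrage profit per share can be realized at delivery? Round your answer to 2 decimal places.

R$9.68 per share

PV(dividends) I = 3.05·e^(−0.0592·2/12) + 2.21·e^(−0.0592·7/12) = 5.1550
Fair futures F* = (S − I)·e^(rT) = (456.64 − 5.1550)·e^0.039467 = 451.4850 × 1.040256 = 469.6600
Market R$479.34 > fair 469.6600: forward overpriced → cash-and-carry (borrow at r, buy the stock and collect the dividends, short the forward).
Profit at T = |F_mkt − F*| = |479.34 − 469.6600| = R$9.68 per share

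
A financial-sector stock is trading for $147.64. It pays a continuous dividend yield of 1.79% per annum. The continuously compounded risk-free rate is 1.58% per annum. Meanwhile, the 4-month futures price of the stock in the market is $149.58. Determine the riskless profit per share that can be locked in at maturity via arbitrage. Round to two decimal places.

$2.04 per share

Fair futures: F* = S·e^(carry·T), with carry = (r − q) = 0.0158 − 0.0179 = -0.0021
F* = 147.64 · e^(-0.0021 × 4/12) = 147.64 · e^-0.000700 = 147.64 × 0.999300 = $147.5367
Market $149.58 > fair $147.5367: forward overpriced → cash-and-carry (buy spot, short the forward).
At maturity, profit = |F_mkt − F*| = |149.58 − 147.5367| = $2.04 per share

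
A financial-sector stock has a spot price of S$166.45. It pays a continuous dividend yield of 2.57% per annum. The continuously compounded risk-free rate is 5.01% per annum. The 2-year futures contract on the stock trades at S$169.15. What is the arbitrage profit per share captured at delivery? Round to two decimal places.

Fair futures: F* = S·e^(carry·T), with carry = (r − q) = 0.0501 − 0.0257 = 0.0244
F* = 166.45 · e^(0.0244 × 2) = 166.45 · e^0.048800 = 166.45 × 1.050010 = S$174.7742
Market S$169.15 < fair S$174.7742: forward underpriced → reverse cash-and-carry (short spot, go long the forward).
At maturity, profit = |F_mkt − F*| = |169.15 − 174.7742| = S$5.62 per share

S$5.62 per share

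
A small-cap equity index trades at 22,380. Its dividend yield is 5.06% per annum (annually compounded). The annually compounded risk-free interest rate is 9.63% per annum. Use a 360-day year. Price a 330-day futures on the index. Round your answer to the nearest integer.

23,271

F = S · (1+r)^T / (1+q)^T
= 22380 × 1.087933 / 1.046287 = 22380 × 1.039804
F = 23,271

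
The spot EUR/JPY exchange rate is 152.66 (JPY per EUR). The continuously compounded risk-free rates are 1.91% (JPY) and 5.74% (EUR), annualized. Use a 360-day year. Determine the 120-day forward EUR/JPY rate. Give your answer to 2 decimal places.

F = S·e^((r_JPY − r_EUR)T) = 152.66 · e^((0.0191 − 0.0574) × 120/360)
= 152.66 · e^-0.012767 = 152.66 × 0.987314
F = 150.72 JPY per EUR

150.72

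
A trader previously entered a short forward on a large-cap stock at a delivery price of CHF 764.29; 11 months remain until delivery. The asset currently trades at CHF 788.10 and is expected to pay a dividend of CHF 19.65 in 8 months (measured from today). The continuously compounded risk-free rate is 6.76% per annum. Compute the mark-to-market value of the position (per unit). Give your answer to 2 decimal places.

-CHF 50.95

PV(remaining dividends) I = 19.65·e^(−0.0676·8/12) = 18.7841
Current forward F = (S − I)·e^(rT) = (788.10 − 18.7841)·e^(0.0676·11/12) = 769.3159 × 1.063927 = 818.4960
Value (long) = (F − K)·e^(−rT) = (818.4960 − 764.29) × 0.939914 = 50.9490
Short position value = −(long value) = -CHF 50.95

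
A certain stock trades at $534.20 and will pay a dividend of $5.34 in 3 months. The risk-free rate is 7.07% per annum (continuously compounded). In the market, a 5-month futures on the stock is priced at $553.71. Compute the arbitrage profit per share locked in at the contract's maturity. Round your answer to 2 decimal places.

$8.94 per share

PV(dividends) I = 5.34·e^(−0.0707·3/12) = 5.2464
Fair futures F* = (S − I)·e^(rT) = (534.20 − 5.2464)·e^0.029458 = 528.9536 × 1.029896 = 544.7672
Market $553.71 > fair 544.7672: forward overpriced → cash-and-carry (borrow at r, buy the stock and collect the dividends, short the forward).
Profit at T = |F_mkt − F*| = |553.71 − 544.7672| = $8.94 per share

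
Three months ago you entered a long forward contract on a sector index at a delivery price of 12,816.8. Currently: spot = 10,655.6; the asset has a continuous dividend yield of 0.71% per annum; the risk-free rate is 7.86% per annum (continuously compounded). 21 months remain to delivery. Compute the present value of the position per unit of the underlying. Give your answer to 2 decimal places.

-645.70

Current fair forward for the remaining 21 months: F = S·e^((r − q)·T), (r − q) = 0.0786 − 0.0071 = 0.0715
F = 10655.6 · e^(0.0715 × 21/12) = 10655.6 × 1.13329011 = 12075.8861
Value of long forward = (F − K)·e^(−rT) = (12075.8861 − 12816.8) · e^(−0.0786·21/12)
= -740.9139 × 0.87149077 = -645.70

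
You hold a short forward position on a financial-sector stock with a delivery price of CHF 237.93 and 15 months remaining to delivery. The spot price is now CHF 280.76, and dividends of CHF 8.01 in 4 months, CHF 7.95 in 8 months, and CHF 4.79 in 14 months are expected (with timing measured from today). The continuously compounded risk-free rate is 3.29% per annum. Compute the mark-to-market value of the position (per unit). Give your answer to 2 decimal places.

-CHF 32.11

PV(remaining dividends) I = 8.01·e^(−0.0329·4/12) + 7.95·e^(−0.0329·8/12) + 4.79·e^(−0.0329·14/12) = 20.3098
Current forward F = (S − I)·e^(rT) = (280.76 − 20.3098)·e^(0.0329·15/12) = 260.4502 × 1.041982 = 271.3844
Value (long) = (F − K)·e^(−rT) = (271.3844 − 237.93) × 0.959709 = 32.1065
Short position value = −(long value) = -CHF 32.11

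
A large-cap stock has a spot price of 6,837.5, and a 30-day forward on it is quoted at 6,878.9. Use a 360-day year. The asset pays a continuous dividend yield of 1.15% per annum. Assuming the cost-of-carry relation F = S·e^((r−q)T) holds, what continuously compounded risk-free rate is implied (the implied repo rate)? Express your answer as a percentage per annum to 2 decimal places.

8.39%

From F = S·e^((r−q)T): (r − q) = ln(F/S)/T
ln(6878.9/6837.5) = ln(1.006055) = 0.006037
(r − q) = 0.006037 / (30/360) = 0.072444
r = ln(F/S)/T + q = 0.072444 + 0.0115 = 0.083944
r = 8.39%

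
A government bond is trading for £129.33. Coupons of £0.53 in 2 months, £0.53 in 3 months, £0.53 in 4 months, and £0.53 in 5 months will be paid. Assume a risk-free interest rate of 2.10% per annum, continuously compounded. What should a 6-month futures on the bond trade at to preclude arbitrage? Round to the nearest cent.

PV(coupons) I = 0.53·e^(−0.0210·2/12) + 0.53·e^(−0.0210·3/12) + 0.53·e^(−0.0210·4/12) + 0.53·e^(−0.0210·5/12)
I = 0.5281 + 0.5272 + 0.5263 + 0.5254 = 2.1070
F = (S − I)·e^(rT) = (129.33 − 2.1070) · e^(0.0210·6/12)
= 127.2230 · e^0.010500 = 127.2230 × 1.010555 = £128.57

£128.57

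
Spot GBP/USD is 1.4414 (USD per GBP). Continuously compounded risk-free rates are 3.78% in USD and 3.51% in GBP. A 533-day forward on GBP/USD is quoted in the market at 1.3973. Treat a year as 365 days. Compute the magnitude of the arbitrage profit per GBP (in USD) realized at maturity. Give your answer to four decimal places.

Fair forward: F* = S·e^(carry·T), with carry = (r_USD − r_GBP) = 0.0378 − 0.0351 = 0.0027
F* = 1.4414 · e^(0.0027 × 533/365) = 1.4414 · e^0.003943 = 1.4414 × 1.003951 = 1.4471
Market 1.3973 < fair 1.4471: forward underpriced → reverse cash-and-carry (short spot, go long the forward).
At maturity, profit = |F_mkt − F*| = |1.3973 − 1.4471| = 0.0498 per GBP (in USD)

0.0498 per GBP (in USD)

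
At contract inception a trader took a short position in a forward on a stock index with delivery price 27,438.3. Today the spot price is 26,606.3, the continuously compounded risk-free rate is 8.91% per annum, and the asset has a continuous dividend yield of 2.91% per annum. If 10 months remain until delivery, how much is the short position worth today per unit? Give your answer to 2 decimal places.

-494.05

Current fair forward for the remaining 10 months: F = S·e^((r − q)·T), (r − q) = 0.0891 − 0.0291 = 0.0600
F = 26606.3 · e^(0.0600 × 10/12) = 26606.3 × 1.05127110 = 27970.4343
Value of long forward = (F − K)·e^(−rT) = (27970.4343 − 27438.3) · e^(−0.0891·10/12)
= 532.1343 × 0.92843955 = 494.05
Short position value = −(long value) = -494.05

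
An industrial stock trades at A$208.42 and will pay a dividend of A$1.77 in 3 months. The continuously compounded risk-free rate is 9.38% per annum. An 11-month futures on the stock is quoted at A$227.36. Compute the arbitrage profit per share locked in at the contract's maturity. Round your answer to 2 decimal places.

A$2.11 per share

PV(dividends) I = 1.77·e^(−0.0938·3/12) = 1.7290
Fair futures F* = (S − I)·e^(rT) = (208.42 − 1.7290)·e^0.085983 = 206.6910 × 1.089788 = 225.2494
Market A$227.36 > fair 225.2494: forward overpriced → cash-and-carry (borrow at r, buy the stock and collect the dividends, short the forward).
Profit at T = |F_mkt − F*| = |227.36 − 225.2494| = A$2.11 per share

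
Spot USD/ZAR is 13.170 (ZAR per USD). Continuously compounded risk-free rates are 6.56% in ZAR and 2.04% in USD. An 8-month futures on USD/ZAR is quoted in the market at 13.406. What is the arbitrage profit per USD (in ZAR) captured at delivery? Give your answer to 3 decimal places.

0.167 per USD (in ZAR)

Fair futures: F* = S·e^(carry·T), with carry = (r_ZAR − r_USD) = 0.0656 − 0.0204 = 0.0452
F* = 13.170 · e^(0.0452 × 8/12) = 13.170 · e^0.030133 = 13.170 × 1.030592 = 13.5729
Market 13.406 < fair 13.5729: forward underpriced → reverse cash-and-carry (short spot, go long the forward).
At maturity, profit = |F_mkt − F*| = |13.406 − 13.5729| = 0.167 per USD (in ZAR)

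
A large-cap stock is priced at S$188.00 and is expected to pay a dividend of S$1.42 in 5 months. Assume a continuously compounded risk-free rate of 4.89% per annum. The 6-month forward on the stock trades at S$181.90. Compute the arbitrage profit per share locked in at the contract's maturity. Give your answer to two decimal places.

PV(dividends) I = 1.42·e^(−0.0489·5/12) = 1.3914
Fair forward F* = (S − I)·e^(rT) = (188.00 − 1.3914)·e^0.024450 = 186.6086 × 1.024751 = 191.2273
Market S$181.90 < fair 191.2273: forward underpriced → reverse cash-and-carry (short the stock, invest proceeds at r, pay the dividends, go long the forward).
Profit at T = |F_mkt − F*| = |181.90 − 191.2273| = S$9.33 per share

S$9.33 per share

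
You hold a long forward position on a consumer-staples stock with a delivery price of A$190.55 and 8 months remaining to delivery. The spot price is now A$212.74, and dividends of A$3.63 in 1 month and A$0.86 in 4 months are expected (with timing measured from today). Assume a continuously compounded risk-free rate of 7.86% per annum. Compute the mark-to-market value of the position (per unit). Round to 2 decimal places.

A$27.47

PV(remaining dividends) I = 3.63·e^(−0.0786·1/12) + 0.86·e^(−0.0786·4/12) = 4.4441
Current forward F = (S − I)·e^(rT) = (212.74 − 4.4441)·e^(0.0786·8/12) = 208.2959 × 1.053797 = 219.5016
Value (long) = (F − K)·e^(−rT) = (219.5016 − 190.55) × 0.948949 = 27.4736
Value = A$27.47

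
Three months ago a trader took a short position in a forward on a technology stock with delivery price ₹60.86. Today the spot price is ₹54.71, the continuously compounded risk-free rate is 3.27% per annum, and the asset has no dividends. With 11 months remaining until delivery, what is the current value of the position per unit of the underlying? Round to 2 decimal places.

Current fair forward for the remaining 11 months: F = S·e^(r·T), r = 0.0327
F = 54.71 · e^(0.0327 × 11/12) = 54.71 × 1.030429 = 56.3748
Value of long forward = (F − K)·e^(−rT) = (56.3748 − 60.86) · e^(−0.0327·11/12)
= -4.4852 × 0.970470 = -4.35
Short position value = −(long value) = ₹4.35

₹4.35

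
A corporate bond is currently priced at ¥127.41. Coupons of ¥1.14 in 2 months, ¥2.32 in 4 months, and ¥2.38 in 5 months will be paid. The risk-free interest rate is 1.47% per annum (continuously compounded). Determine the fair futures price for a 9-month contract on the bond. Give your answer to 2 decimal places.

PV(coupons) I = 1.14·e^(−0.0147·2/12) + 2.32·e^(−0.0147·4/12) + 2.38·e^(−0.0147·5/12)
I = 1.1372 + 2.3087 + 2.3655 = 5.8114
F = (S − I)·e^(rT) = (127.41 − 5.8114) · e^(0.0147·9/12)
= 121.5986 · e^0.011025 = 121.5986 × 1.011086 = ¥122.95

¥122.95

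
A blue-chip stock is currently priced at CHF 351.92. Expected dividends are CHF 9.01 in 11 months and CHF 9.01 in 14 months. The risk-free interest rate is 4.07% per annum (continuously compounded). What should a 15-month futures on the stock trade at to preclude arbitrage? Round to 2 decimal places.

CHF 352.11

PV(dividends) I = 9.01·e^(−0.0407·11/12) + 9.01·e^(−0.0407·14/12)
I = 8.6800 + 8.5922 = 17.2722
F = (S − I)·e^(rT) = (351.92 − 17.2722) · e^(0.0407·15/12)
= 334.6478 · e^0.050875 = 334.6478 × 1.052191 = CHF 352.11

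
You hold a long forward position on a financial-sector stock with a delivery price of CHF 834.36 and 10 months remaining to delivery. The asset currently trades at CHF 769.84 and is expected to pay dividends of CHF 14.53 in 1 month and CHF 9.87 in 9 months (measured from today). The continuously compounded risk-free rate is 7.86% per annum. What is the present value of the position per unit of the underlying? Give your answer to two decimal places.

-CHF 35.36

PV(remaining dividends) I = 14.53·e^(−0.0786·1/12) + 9.87·e^(−0.0786·9/12) = 23.7401
Current forward F = (S − I)·e^(rT) = (769.84 − 23.7401)·e^(0.0786·10/12) = 746.0999 × 1.067693 = 796.6056
Value (long) = (F − K)·e^(−rT) = (796.6056 − 834.36) × 0.936599 = -35.3607
Value = -CHF 35.36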